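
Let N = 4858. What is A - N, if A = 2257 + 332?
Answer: -2269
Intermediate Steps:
A = 2589
A - N = 2589 - 1*4858 = 2589 - 4858 = -2269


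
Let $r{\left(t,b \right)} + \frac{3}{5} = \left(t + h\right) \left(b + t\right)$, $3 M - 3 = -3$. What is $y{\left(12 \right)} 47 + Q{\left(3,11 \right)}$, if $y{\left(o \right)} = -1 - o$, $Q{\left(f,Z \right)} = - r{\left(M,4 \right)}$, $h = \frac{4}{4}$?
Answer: $- \frac{3072}{5} \approx -614.4$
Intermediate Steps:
$M = 0$ ($M = 1 + \frac{1}{3} \left(-3\right) = 1 - 1 = 0$)
$h = 1$ ($h = 4 \cdot \frac{1}{4} = 1$)
$r{\left(t,b \right)} = - \frac{3}{5} + \left(1 + t\right) \left(b + t\right)$ ($r{\left(t,b \right)} = - \frac{3}{5} + \left(t + 1\right) \left(b + t\right) = - \frac{3}{5} + \left(1 + t\right) \left(b + t\right)$)
$Q{\left(f,Z \right)} = - \frac{17}{5}$ ($Q{\left(f,Z \right)} = - (- \frac{3}{5} + 4 + 0 + 0^{2} + 4 \cdot 0) = - (- \frac{3}{5} + 4 + 0 + 0 + 0) = \left(-1\right) \frac{17}{5} = - \frac{17}{5}$)
$y{\left(12 \right)} 47 + Q{\left(3,11 \right)} = \left(-1 - 12\right) 47 - \frac{17}{5} = \left(-13\right) 47 - \frac{17}{5} = -611 - \frac{17}{5} = - \frac{3072}{5}$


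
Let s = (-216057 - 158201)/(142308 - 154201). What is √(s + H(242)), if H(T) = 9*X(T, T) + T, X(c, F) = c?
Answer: √346744196974/11893 ≈ 49.512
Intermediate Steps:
s = 374258/11893 (s = -374258/(-11893) = -374258*(-1/11893) = 374258/11893 ≈ 31.469)
H(T) = 10*T (H(T) = 9*T + T = 10*T)
√(s + H(242)) = √(374258/11893 + 10*242) = √(374258/11893 + 2420) = √(29155318/11893) = √346744196974/11893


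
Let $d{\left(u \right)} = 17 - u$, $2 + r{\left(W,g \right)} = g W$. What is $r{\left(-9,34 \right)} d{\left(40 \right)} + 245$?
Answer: $7329$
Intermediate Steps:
$r{\left(W,g \right)} = -2 + W g$ ($r{\left(W,g \right)} = -2 + g W = -2 + W g$)
$r{\left(-9,34 \right)} d{\left(40 \right)} + 245 = \left(-2 - 306\right) \left(17 - 40\right) + 245 = \left(-308\right) \left(-23\right) + 245 = 7084 + 245 = 7329$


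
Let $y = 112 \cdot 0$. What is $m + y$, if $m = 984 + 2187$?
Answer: $3171$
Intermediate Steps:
$m = 3171$
$y = 0$
$m + y = 3171 + 0 = 3171$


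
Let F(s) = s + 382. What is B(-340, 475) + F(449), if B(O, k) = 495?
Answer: 1326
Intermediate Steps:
F(s) = 382 + s
B(-340, 475) + F(449) = 495 + (382 + 449) = 495 + 831 = 1326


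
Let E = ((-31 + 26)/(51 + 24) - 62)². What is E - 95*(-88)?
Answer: 2747761/225 ≈ 12212.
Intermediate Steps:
E = 866761/225 (E = (-5/75 - 62)² = (-5*1/75 - 62)² = (-1/15 - 62)² = (-931/15)² = 866761/225 ≈ 3852.3)
E - 95*(-88) = 866761/225 - 95*(-88) = 866761/225 + 8360 = 2747761/225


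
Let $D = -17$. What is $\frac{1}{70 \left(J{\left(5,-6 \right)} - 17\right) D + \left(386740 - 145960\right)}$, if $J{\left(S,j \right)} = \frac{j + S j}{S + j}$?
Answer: $\frac{1}{218170} \approx 4.5836 \cdot 10^{-6}$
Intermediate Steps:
$J{\left(S,j \right)} = \frac{j + S j}{S + j}$
$\frac{1}{70 \left(J{\left(5,-6 \right)} - 17\right) D + \left(386740 - 145960\right)} = \frac{1}{70 \left(- \frac{6 \left(1 + 5\right)}{5 - 6} - 17\right) \left(-17\right) + \left(386740 - 145960\right)} = \frac{1}{70 \left(\left(-6\right) \frac{1}{-1} \cdot 6 - 17\right) \left(-17\right) + \left(386740 - 145960\right)} = \frac{1}{70 \left(\left(-6\right) \left(-1\right) 6 - 17\right) \left(-17\right) + 240780} = \frac{1}{70 \left(36 - 17\right) \left(-17\right) + 240780} = \frac{1}{70 \cdot 19 \left(-17\right) + 240780} = \frac{1}{1330 \left(-17\right) + 240780} = \frac{1}{-22610 + 240780} = \frac{1}{218170}$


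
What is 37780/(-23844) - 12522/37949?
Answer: -433071947/226213989 ≈ -1.9144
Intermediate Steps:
37780/(-23844) - 12522/37949 = 37780*(-1/23844) - 12522*1/37949 = -9445/5961 - 12522/37949 = -433071947/226213989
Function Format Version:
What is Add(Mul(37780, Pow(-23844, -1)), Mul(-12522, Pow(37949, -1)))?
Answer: Rational(-433071947, 226213989) ≈ -1.9144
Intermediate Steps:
Add(Mul(37780, Pow(-23844, -1)), Mul(-12522, Pow(37949, -1))) = Add(Mul(37780, Rational(-1, 23844)), Mul(-12522, Rational(1, 37949))) = Add(Rational(-9445, 5961), Rational(-12522, 37949)) = Rational(-433071947, 226213989)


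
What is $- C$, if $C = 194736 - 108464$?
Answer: $-86272$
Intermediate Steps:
$C = 86272$
$- C = \left(-1\right) 86272 = -86272$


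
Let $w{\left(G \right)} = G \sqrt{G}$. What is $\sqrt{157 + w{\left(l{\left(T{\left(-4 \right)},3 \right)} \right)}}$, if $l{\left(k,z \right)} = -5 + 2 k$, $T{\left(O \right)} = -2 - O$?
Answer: $\sqrt{157 - i} \approx 12.53 - 0.0399 i$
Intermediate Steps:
$w{\left(G \right)} = G^{\frac{3}{2}}$
$\sqrt{157 + w{\left(l{\left(T{\left(-4 \right)},3 \right)} \right)}} = \sqrt{157 + \left(-5 + 2 \left(-2 - -4\right)\right)^{\frac{3}{2}}} = \sqrt{157 + \left(-5 + 2 \left(-2 + 4\right)\right)^{\frac{3}{2}}} = \sqrt{157 + \left(-5 + 2 \cdot 2\right)^{\frac{3}{2}}} = \sqrt{157 + \left(-5 + 4\right)^{\frac{3}{2}}} = \sqrt{157 + \left(-1\right)^{\frac{3}{2}}} = \sqrt{157 - i}$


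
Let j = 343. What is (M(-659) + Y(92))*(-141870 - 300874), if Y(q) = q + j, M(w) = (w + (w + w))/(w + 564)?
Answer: -19171700688/95 ≈ -2.0181e+8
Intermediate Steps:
M(w) = 3*w/(564 + w) (M(w) = (w + 2*w)/(564 + w) = (3*w)/(564 + w) = 3*w/(564 + w))
Y(q) = 343 + q (Y(q) = q + 343 = 343 + q)
(M(-659) + Y(92))*(-141870 - 300874) = (3*(-659)/(564 - 659) + (343 + 92))*(-141870 - 300874) = (3*(-659)/(-95) + 435)*(-442744) = (3*(-659)*(-1/95) + 435)*(-442744) = (1977/95 + 435)*(-442744) = (43302/95)*(-442744) = -19171700688/95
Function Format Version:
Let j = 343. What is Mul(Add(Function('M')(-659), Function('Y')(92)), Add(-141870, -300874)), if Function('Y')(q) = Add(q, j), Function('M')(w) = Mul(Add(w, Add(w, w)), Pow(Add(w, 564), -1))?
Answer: Rational(-19171700688, 95) ≈ -2.0181e+8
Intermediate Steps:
Function('M')(w) = Mul(3, w, Pow(Add(564, w), -1)) (Function('M')(w) = Mul(Add(w, Mul(2, w)), Pow(Add(564, w), -1)) = Mul(Mul(3, w), Pow(Add(564, w), -1)) = Mul(3, w, Pow(Add(564, w), -1)))
Function('Y')(q) = Add(343, q) (Function('Y')(q) = Add(q, 343) = Add(343, q))
Mul(Add(Function('M')(-659), Function('Y')(92)), Add(-141870, -300874)) = Mul(Add(Mul(3, -659, Pow(Add(564, -659), -1)), Add(343, 92)), Add(-141870, -300874)) = Mul(Add(Mul(3, -659, Pow(-95, -1)), 435), -442744) = Mul(Add(Mul(3, -659, Rational(-1, 95)), 435), -442744) = Mul(Add(Rational(1977, 95), 435), -442744) = Mul(Rational(43302, 95), -442744) = Rational(-19171700688, 95)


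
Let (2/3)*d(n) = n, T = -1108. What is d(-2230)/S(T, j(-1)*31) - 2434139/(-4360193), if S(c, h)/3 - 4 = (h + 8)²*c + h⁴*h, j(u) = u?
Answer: 71118911624976/127384254988847 ≈ 0.55830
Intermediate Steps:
d(n) = 3*n/2
S(c, h) = 12 + 3*h⁵ + 3*c*(8 + h)² (S(c, h) = 12 + 3*((h + 8)²*c + h⁴*h) = 12 + 3*((8 + h)²*c + h⁵) = 12 + 3*(c*(8 + h)² + h⁵) = 12 + 3*(h⁵ + c*(8 + h)²) = 12 + (3*h⁵ + 3*c*(8 + h)²) = 12 + 3*h⁵ + 3*c*(8 + h)²)
d(-2230)/S(T, j(-1)*31) - 2434139/(-4360193) = ((3/2)*(-2230))/(12 + 3*(-1*31)⁵ + 3*(-1108)*(8 - 1*31)²) - 2434139/(-4360193) = -3345/(12 + 3*(-31)⁵ + 3*(-1108)*(8 - 31)²) - 2434139*(-1/4360193) = -3345/(12 + 3*(-28629151) + 3*(-1108)*(-23)²) + 2434139/4360193 = -3345/(12 - 85887453 + 3*(-1108)*529) + 2434139/4360193 = -3345/(12 - 85887453 - 1758396) + 2434139/4360193 = -3345/(-87645837) + 2434139/4360193 = -3345*(-1/87645837) + 2434139/4360193 = 1115/29215279 + 2434139/4360193 = 71118911624976/127384254988847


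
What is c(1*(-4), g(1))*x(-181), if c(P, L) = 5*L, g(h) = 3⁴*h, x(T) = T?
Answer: -73305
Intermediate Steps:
g(h) = 81*h
c(1*(-4), g(1))*x(-181) = (5*(81*1))*(-181) = (5*81)*(-181) = 405*(-181) = -73305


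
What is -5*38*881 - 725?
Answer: -168115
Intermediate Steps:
-5*38*881 - 725 = -190*881 - 725 = -167390 - 725 = -168115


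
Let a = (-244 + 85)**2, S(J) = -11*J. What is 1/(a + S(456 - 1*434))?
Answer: 1/25039 ≈ 3.9938e-5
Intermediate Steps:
a = 25281 (a = (-159)**2 = 25281)
1/(a + S(456 - 1*434)) = 1/(25281 - 11*(456 - 1*434)) = 1/(25281 - 11*(456 - 434)) = 1/(25281 - 11*22) = 1/(25281 - 242) = 1/25039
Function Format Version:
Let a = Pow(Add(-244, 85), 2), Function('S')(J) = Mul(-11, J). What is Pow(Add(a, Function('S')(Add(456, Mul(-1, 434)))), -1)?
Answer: Rational(1, 25039) ≈ 3.9938e-5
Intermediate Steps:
a = 25281 (a = Pow(-159, 2) = 25281)
Pow(Add(a, Function('S')(Add(456, Mul(-1, 434)))), -1) = Pow(Add(25281, Mul(-11, Add(456, Mul(-1, 434)))), -1) = Pow(Add(25281, Mul(-11, Add(456, -434))), -1) = Pow(Add(25281, Mul(-11, 22)), -1) = Pow(Add(25281, -242), -1) = Pow(25039, -1) = Rational(1, 25039)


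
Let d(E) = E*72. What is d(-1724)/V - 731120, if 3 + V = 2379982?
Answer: -1740050370608/2379979 ≈ -7.3112e+5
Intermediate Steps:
V = 2379979 (V = -3 + 2379982 = 2379979)
d(E) = 72*E
d(-1724)/V - 731120 = (72*(-1724))/2379979 - 731120 = -124128*1/2379979 - 731120 = -124128/2379979 - 731120 = -1740050370608/2379979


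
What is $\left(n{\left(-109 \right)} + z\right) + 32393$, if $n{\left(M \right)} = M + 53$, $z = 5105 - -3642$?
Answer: $41084$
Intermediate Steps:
$z = 8747$ ($z = 5105 + 3642 = 8747$)
$n{\left(M \right)} = 53 + M$
$\left(n{\left(-109 \right)} + z\right) + 32393 = \left(\left(53 - 109\right) + 8747\right) + 32393 = \left(-56 + 8747\right) + 32393 = 8691 + 32393 = 41084$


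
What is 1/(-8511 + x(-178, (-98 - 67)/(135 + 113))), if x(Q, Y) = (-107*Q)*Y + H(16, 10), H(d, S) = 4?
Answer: -124/2626163 ≈ -4.7217e-5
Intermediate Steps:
x(Q, Y) = 4 - 107*Q*Y (x(Q, Y) = (-107*Q)*Y + 4 = -107*Q*Y + 4 = 4 - 107*Q*Y)
1/(-8511 + x(-178, (-98 - 67)/(135 + 113))) = 1/(-8511 + (4 - 107*(-178)*(-98 - 67)/(135 + 113))) = 1/(-8511 + (4 - 107*(-178)*(-165/248))) = 1/(-8511 + (4 - 1571295/124)) = 1/(-8511 - 1570799/124) = 1/(-2626163/124) = -124/2626163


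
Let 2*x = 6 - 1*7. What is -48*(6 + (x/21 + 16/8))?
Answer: -2680/7 ≈ -382.86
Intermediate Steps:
x = -½ (x = (6 - 1*7)/2 = (6 - 7)/2 = (½)*(-1) = -½ ≈ -0.50000)
-48*(6 + (x/21 + 16/8)) = -48*(6 + (-½/21 + 16/8)) = -48*(6 + (-½*1/21 + 16*(⅛))) = -48*(6 + (-1/42 + 2)) = -48*(6 + 83/42) = -48*335/42 = -2680/7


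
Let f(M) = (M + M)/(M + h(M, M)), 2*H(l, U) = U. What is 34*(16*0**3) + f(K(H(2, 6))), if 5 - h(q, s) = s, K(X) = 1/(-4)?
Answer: -1/10 ≈ -0.10000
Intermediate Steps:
H(l, U) = U/2
K(X) = -1/4
h(q, s) = 5 - s
f(M) = 2*M/5 (f(M) = (M + M)/(M + (5 - M)) = (2*M)/5 = (2*M)*(1/5) = 2*M/5)
34*(16*0**3) + f(K(H(2, 6))) = 34*(16*0**3) + (2/5)*(-1/4) = 34*(16*0) - 1/10 = 34*0 - 1/10 = 0 - 1/10 = -1/10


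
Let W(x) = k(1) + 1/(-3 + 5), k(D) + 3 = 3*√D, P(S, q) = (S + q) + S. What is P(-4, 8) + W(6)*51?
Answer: 51/2 ≈ 25.500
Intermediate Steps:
P(S, q) = q + 2*S
k(D) = -3 + 3*√D
W(x) = ½ (W(x) = (-3 + 3*√1) + 1/(-3 + 5) = (-3 + 3*1) + 1/2 = (-3 + 3) + ½ = 0 + ½ = ½)
P(-4, 8) + W(6)*51 = (8 + 2*(-4)) + (½)*51 = (8 - 8) + 51/2 = 0 + 51/2 = 51/2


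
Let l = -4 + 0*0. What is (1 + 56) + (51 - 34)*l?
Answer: -11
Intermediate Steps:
l = -4 (l = -4 + 0 = -4)
(1 + 56) + (51 - 34)*l = (1 + 56) + (51 - 34)*(-4) = 57 + 17*(-4) = 57 - 68 = -11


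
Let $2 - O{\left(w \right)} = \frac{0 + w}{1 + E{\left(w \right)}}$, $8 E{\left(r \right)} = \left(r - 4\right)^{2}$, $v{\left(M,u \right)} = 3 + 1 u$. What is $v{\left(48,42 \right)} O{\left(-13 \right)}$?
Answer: $\frac{3490}{33} \approx 105.76$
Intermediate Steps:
$v{\left(M,u \right)} = 3 + u$
$E{\left(r \right)} = \frac{\left(-4 + r\right)^{2}}{8}$ ($E{\left(r \right)} = \frac{\left(r - 4\right)^{2}}{8} = \frac{\left(-4 + r\right)^{2}}{8}$)
$O{\left(w \right)} = 2 - \frac{w}{1 + \frac{\left(-4 + w\right)^{2}}{8}}$ ($O{\left(w \right)} = 2 - \frac{0 + w}{1 + \frac{\left(-4 + w\right)^{2}}{8}} = 2 - \frac{w}{1 + \frac{\left(-4 + w\right)^{2}}{8}}$)
$v{\left(48,42 \right)} O{\left(-13 \right)} = \left(3 + 42\right) \frac{2 \left(8 + \left(-4 - 13\right)^{2} - -52\right)}{8 + \left(-4 - 13\right)^{2}} = 45 \frac{2 \left(8 + \left(-17\right)^{2} + 52\right)}{8 + \left(-17\right)^{2}} = 45 \frac{2 \left(8 + 289 + 52\right)}{8 + 289} = 45 \cdot 2 \cdot \frac{1}{297} \cdot 349 = 45 \cdot \frac{698}{297} = \frac{3490}{33}$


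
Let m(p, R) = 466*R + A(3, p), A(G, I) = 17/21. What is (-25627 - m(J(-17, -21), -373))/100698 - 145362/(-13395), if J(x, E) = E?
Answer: 58179345971/4720973985 ≈ 12.324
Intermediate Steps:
A(G, I) = 17/21 (A(G, I) = 17*(1/21) = 17/21)
m(p, R) = 17/21 + 466*R (m(p, R) = 466*R + 17/21 = 17/21 + 466*R)
(-25627 - m(J(-17, -21), -373))/100698 - 145362/(-13395) = (-25627 - (17/21 + 466*(-373)))/100698 - 145362/(-13395) = (-25627 - (17/21 - 173818))*(1/100698) - 145362*(-1/13395) = (-25627 - 1*(-3650161/21))*(1/100698) + 48454/4465 = (-25627 + 3650161/21)*(1/100698) + 48454/4465 = (3111994/21)*(1/100698) + 48454/4465 = 1555997/1057329 + 48454/4465 = 58179345971/4720973985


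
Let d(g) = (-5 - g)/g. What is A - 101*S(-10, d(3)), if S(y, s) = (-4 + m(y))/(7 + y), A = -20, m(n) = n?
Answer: -1474/3 ≈ -491.33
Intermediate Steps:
d(g) = (-5 - g)/g
S(y, s) = (-4 + y)/(7 + y)
A - 101*S(-10, d(3)) = -20 - 101*(-4 - 10)/(7 - 10) = -20 - 101*(-14)/(-3) = -20 - (-101)*(-14)/3 = -20 - 101*14/3 = -20 - 1414/3 = -1474/3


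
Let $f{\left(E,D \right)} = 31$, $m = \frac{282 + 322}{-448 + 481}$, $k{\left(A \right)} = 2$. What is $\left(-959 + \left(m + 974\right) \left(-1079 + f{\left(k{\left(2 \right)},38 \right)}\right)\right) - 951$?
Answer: $- \frac{34380838}{33} \approx -1.0418 \cdot 10^{6}$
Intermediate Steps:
$m = \frac{604}{33} \approx 18.303$
$\left(-959 + \left(m + 974\right) \left(-1079 + f{\left(k{\left(2 \right)},38 \right)}\right)\right) - 951 = \left(-959 + \left(\frac{604}{33} + 974\right) \left(-1079 + 31\right)\right) - 951 = \left(-959 + \frac{32746}{33} \left(-1048\right)\right) - 951 = \left(-959 - \frac{34317808}{33}\right) - 951 = - \frac{34349455}{33} - 951 = - \frac{34380838}{33}$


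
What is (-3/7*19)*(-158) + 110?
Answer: 9776/7 ≈ 1396.6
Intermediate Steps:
(-3/7*19)*(-158) + 110 = (-3*1/7*19)*(-158) + 110 = -3/7*19*(-158) + 110 = -57/7*(-158) + 110 = 9006/7 + 110 = 9776/7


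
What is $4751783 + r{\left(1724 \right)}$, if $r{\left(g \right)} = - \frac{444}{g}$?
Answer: $\frac{2048018362}{431} \approx 4.7518 \cdot 10^{6}$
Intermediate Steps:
$4751783 + r{\left(1724 \right)} = 4751783 - \frac{444}{1724} = 4751783 - \frac{111}{431} = \frac{2048018362}{431}$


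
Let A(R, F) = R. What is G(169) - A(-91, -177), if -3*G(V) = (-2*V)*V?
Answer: 57395/3 ≈ 19132.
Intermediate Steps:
G(V) = 2*V**2/3 (G(V) = -(-2*V)*V/3 = -(-2)*V**2/3 = 2*V**2/3)
G(169) - A(-91, -177) = (2/3)*169**2 - 1*(-91) = (2/3)*28561 + 91 = 57122/3 + 91 = 57395/3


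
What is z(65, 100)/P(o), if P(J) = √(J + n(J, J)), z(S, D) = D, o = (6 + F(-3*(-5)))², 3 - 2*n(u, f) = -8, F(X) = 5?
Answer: 100*√506/253 ≈ 8.8911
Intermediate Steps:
n(u, f) = 11/2 (n(u, f) = 3/2 - ½*(-8) = 3/2 + 4 = 11/2)
o = 121 (o = (6 + 5)² = 11² = 121)
P(J) = √(11/2 + J) (P(J) = √(J + 11/2) = √(11/2 + J))
z(65, 100)/P(o) = 100/((√(22 + 4*121)/2)) = 100/((√(22 + 484)/2)) = 100/((√506/2)) = 100*(√506/253) = 100*√506/253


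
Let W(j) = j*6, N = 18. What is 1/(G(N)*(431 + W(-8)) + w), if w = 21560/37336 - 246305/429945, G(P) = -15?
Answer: -401310663/2305527919667 ≈ -0.00017406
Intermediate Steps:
W(j) = 6*j
w = 1839268/401310663 (w = 21560*(1/37336) - 246305*1/429945 = 2695/4667 - 49261/85989 = 1839268/401310663 ≈ 0.0045832)
1/(G(N)*(431 + W(-8)) + w) = 1/(-15*(431 + 6*(-8)) + 1839268/401310663) = 1/(-15*(431 - 48) + 1839268/401310663) = 1/(-15*383 + 1839268/401310663) = 1/(-5745 + 1839268/401310663) = 1/(-2305527919667/401310663) = -401310663/2305527919667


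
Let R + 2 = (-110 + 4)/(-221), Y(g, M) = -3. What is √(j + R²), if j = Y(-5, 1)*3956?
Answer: 2*I*√144883023/221 ≈ 108.93*I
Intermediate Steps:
R = -336/221 (R = -2 + (-110 + 4)/(-221) = -2 - 106*(-1/221) = -2 + 106/221 = -336/221 ≈ -1.5204)
j = -11868 (j = -3*3956 = -11868)
√(j + R²) = √(-11868 + (-336/221)²) = √(-11868 + 112896/48841) = √(-579532092/48841) = 2*I*√144883023/221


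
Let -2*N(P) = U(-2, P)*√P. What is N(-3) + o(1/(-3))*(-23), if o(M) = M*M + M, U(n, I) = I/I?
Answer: 46/9 - I*√3/2 ≈ 5.1111 - 0.86602*I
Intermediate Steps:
U(n, I) = 1
N(P) = -√P/2
o(M) = M + M² (o(M) = M² + M = M + M²)
N(-3) + o(1/(-3))*(-23) = -I*√3/2 + ((1 + 1/(-3))/(-3))*(-23) = -I*√3/2 - (1 - ⅓)/3*(-23) = -I*√3/2 - ⅓*⅔*(-23) = -I*√3/2 - 2/9*(-23) = -I*√3/2 + 46/9 = 46/9 - I*√3/2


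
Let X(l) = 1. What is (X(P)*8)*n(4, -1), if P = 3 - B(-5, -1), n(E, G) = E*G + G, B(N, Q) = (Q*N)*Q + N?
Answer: -40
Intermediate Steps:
B(N, Q) = N + N*Q² (B(N, Q) = (N*Q)*Q + N = N*Q² + N = N + N*Q²)
n(E, G) = G + E*G
P = 13 (P = 3 - (-5)*(1 + (-1)²) = 3 - (-5)*(1 + 1) = 3 - (-5)*2 = 3 - 1*(-10) = 3 + 10 = 13)
(X(P)*8)*n(4, -1) = (1*8)*(-(1 + 4)) = 8*(-1*5) = 8*(-5) = -40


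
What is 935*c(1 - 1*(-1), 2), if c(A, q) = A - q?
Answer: 0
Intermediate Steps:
935*c(1 - 1*(-1), 2) = 935*((1 - 1*(-1)) - 1*2) = 935*((1 + 1) - 2) = 935*(2 - 2) = 935*0 = 0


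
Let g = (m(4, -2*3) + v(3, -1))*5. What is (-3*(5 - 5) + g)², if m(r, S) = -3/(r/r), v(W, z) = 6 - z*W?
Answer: 900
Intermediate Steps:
v(W, z) = 6 - W*z
m(r, S) = -3 (m(r, S) = -3/1 = -3*1 = -3)
g = 30 (g = (-3 + (6 - 1*3*(-1)))*5 = (-3 + (6 + 3))*5 = (-3 + 9)*5 = 6*5 = 30)
(-3*(5 - 5) + g)² = (-3*(5 - 5) + 30)² = (-3*0 + 30)² = (0 + 30)² = 30² = 900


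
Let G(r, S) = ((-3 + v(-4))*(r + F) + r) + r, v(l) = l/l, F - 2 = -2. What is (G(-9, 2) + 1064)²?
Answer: 1132096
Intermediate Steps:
F = 0 (F = 2 - 2 = 0)
v(l) = 1
G(r, S) = 0 (G(r, S) = ((-3 + 1)*(r + 0) + r) + r = (-2*r + r) + r = -r + r = 0)
(G(-9, 2) + 1064)² = (0 + 1064)² = 1064² = 1132096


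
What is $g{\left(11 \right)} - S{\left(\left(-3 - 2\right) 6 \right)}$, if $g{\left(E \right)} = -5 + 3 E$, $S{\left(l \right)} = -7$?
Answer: $35$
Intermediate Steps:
$g{\left(11 \right)} - S{\left(\left(-3 - 2\right) 6 \right)} = \left(-5 + 3 \cdot 11\right) - -7 = \left(-5 + 33\right) + 7 = 28 + 7 = 35$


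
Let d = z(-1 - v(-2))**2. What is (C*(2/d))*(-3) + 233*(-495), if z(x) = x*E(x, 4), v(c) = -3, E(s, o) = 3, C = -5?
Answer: -692005/6 ≈ -1.1533e+5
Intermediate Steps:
z(x) = 3*x (z(x) = x*3 = 3*x)
d = 36 (d = (3*(-1 - 1*(-3)))**2 = (3*(-1 + 3))**2 = (3*2)**2 = 6**2 = 36)
(C*(2/d))*(-3) + 233*(-495) = -10/36*(-3) + 233*(-495) = -10/36*(-3) - 115335 = -5*1/18*(-3) - 115335 = -5/18*(-3) - 115335 = 5/6 - 115335 = -692005/6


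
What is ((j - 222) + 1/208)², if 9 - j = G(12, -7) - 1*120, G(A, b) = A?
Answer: 476941921/43264 ≈ 11024.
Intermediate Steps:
j = 117 (j = 9 - (12 - 1*120) = 9 - (12 - 120) = 9 - 1*(-108) = 9 + 108 = 117)
((j - 222) + 1/208)² = ((117 - 222) + 1/208)² = (-105 + 1/208)² = (-21839/208)² = 476941921/43264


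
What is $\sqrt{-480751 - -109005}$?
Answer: $i \sqrt{371746} \approx 609.71 i$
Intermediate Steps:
$\sqrt{-480751 - -109005} = \sqrt{-480751 + \left(-75130 + 184135\right)} = \sqrt{-480751 + 109005} = \sqrt{-371746} = i \sqrt{371746}$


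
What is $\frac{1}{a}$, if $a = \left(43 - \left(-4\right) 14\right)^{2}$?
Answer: $\frac{1}{9801} \approx 0.00010203$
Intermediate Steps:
$a = 9801$ ($a = \left(43 - -56\right)^{2} = \left(43 + 56\right)^{2} = 99^{2} = 9801$)
$\frac{1}{a} = \frac{1}{9801}$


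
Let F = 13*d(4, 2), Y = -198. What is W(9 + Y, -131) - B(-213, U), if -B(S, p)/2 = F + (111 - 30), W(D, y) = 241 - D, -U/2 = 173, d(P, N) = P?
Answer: 696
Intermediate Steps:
F = 52 (F = 13*4 = 52)
U = -346 (U = -2*173 = -346)
B(S, p) = -266 (B(S, p) = -2*(52 + (111 - 30)) = -2*(52 + 81) = -2*133 = -266)
W(9 + Y, -131) - B(-213, U) = (241 - (9 - 198)) - 1*(-266) = (241 - 1*(-189)) + 266 = (241 + 189) + 266 = 430 + 266 = 696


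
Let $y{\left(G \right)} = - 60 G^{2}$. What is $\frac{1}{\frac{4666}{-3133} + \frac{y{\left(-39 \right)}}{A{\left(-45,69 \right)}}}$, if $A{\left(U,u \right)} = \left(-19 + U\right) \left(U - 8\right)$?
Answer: $- \frac{2656784}{75436163} \approx -0.035219$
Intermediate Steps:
$A{\left(U,u \right)} = \left(-19 + U\right) \left(-8 + U\right)$
$\frac{1}{\frac{4666}{-3133} + \frac{y{\left(-39 \right)}}{A{\left(-45,69 \right)}}} = \frac{1}{\frac{4666}{-3133} + \frac{\left(-60\right) \left(-39\right)^{2}}{152 + \left(-45\right)^{2} - -1215}} = \frac{1}{4666 \left(- \frac{1}{3133}\right) + \frac{\left(-60\right) 1521}{152 + 2025 + 1215}} = \frac{1}{- \frac{4666}{3133} - \frac{91260}{3392}} = \frac{1}{- \frac{4666}{3133} - \frac{22815}{848}} = \frac{1}{- \frac{75436163}{2656784}} = - \frac{2656784}{75436163}$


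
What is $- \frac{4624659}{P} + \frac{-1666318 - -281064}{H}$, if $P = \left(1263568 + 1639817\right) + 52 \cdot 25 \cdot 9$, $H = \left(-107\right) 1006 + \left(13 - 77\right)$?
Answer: $\frac{590004939056}{52328690835} \approx 11.275$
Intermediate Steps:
$H = -107706$ ($H = -107642 + \left(13 - 77\right) = -107642 - 64 = -107706$)
$P = 2915085$ ($P = 2903385 + 1300 \cdot 9 = 2903385 + 11700 = 2915085$)
$- \frac{4624659}{P} + \frac{-1666318 - -281064}{H} = - \frac{4624659}{2915085} + \frac{-1666318 - -281064}{-107706} = \left(-4624659\right) \frac{1}{2915085} + \left(-1666318 + 281064\right) \left(- \frac{1}{107706}\right) = - \frac{1541553}{971695} - - \frac{692627}{53853} = - \frac{1541553}{971695} + \frac{692627}{53853} = \frac{590004939056}{52328690835}$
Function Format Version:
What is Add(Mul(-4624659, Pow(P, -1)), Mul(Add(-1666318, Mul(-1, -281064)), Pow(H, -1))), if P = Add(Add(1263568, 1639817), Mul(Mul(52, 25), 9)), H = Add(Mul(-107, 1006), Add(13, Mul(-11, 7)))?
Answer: Rational(590004939056, 52328690835) ≈ 11.275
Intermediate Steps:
H = -107706 (H = Add(-107642, Add(13, -77)) = Add(-107642, -64) = -107706)
P = 2915085 (P = Add(2903385, Mul(1300, 9)) = Add(2903385, 11700) = 2915085)
Add(Mul(-4624659, Pow(P, -1)), Mul(Add(-1666318, Mul(-1, -281064)), Pow(H, -1))) = Add(Mul(-4624659, Pow(2915085, -1)), Mul(Add(-1666318, Mul(-1, -281064)), Pow(-107706, -1))) = Add(Mul(-4624659, Rational(1, 2915085)), Mul(Add(-1666318, 281064), Rational(-1, 107706))) = Add(Rational(-1541553, 971695), Mul(-1385254, Rational(-1, 107706))) = Add(Rational(-1541553, 971695), Rational(692627, 53853)) = Rational(590004939056, 52328690835)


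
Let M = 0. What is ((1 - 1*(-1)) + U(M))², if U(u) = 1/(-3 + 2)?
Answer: 1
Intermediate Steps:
U(u) = -1 (U(u) = 1/(-1) = -1)
((1 - 1*(-1)) + U(M))² = ((1 - 1*(-1)) - 1)² = ((1 + 1) - 1)² = (2 - 1)² = 1² = 1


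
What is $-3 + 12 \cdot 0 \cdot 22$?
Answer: $-3$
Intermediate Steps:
$-3 + 12 \cdot 0 \cdot 22 = -3 + 0 \cdot 22 = -3 + 0 = -3$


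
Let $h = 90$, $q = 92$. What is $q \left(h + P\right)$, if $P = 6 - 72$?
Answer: $2208$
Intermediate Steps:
$P = -66$ ($P = 6 - 72 = -66$)
$q \left(h + P\right) = 92 \left(90 - 66\right) = 92 \cdot 24 = 2208$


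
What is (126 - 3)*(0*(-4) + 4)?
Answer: 492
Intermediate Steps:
(126 - 3)*(0*(-4) + 4) = 123*(0 + 4) = 123*4 = 492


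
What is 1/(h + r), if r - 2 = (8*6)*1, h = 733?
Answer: 1/783 ≈ 0.0012771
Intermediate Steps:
r = 50 (r = 2 + (8*6)*1 = 2 + 48*1 = 2 + 48 = 50)
1/(h + r) = 1/(733 + 50) = 1/783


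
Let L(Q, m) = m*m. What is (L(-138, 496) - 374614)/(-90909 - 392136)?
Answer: 42866/161015 ≈ 0.26622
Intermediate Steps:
L(Q, m) = m**2
(L(-138, 496) - 374614)/(-90909 - 392136) = (496**2 - 374614)/(-90909 - 392136) = (246016 - 374614)/(-483045) = -128598*(-1/483045) = 42866/161015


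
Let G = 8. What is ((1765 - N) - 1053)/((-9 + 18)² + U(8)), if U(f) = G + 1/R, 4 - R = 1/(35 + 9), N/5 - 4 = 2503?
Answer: -2069025/15619 ≈ -132.47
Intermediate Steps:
N = 12535 (N = 20 + 5*2503 = 20 + 12515 = 12535)
R = 175/44 (R = 4 - 1/(35 + 9) = 4 - 1/44 = 175/44 ≈ 3.9773)
U(f) = 1444/175 (U(f) = 8 + 1/(175/44) = 8 + 44/175 = 1444/175)
((1765 - N) - 1053)/((-9 + 18)² + U(8)) = ((1765 - 1*12535) - 1053)/((-9 + 18)² + 1444/175) = ((1765 - 12535) - 1053)/(9² + 1444/175) = (-10770 - 1053)/(81 + 1444/175) = -11823/15619/175 = -11823*175/15619 = -2069025/15619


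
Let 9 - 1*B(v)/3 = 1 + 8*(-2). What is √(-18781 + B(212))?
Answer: I*√18709 ≈ 136.78*I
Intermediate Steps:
B(v) = 72 (B(v) = 27 - 3*(1 + 8*(-2)) = 27 - 3*(1 - 16) = 27 - 3*(-15) = 27 + 45 = 72)
√(-18781 + B(212)) = √(-18781 + 72) = √(-18709) = I*√18709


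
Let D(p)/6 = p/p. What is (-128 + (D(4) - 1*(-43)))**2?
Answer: 6241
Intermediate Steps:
D(p) = 6 (D(p) = 6*(p/p) = 6*1 = 6)
(-128 + (D(4) - 1*(-43)))**2 = (-128 + (6 - 1*(-43)))**2 = (-128 + (6 + 43))**2 = (-128 + 49)**2 = (-79)**2 = 6241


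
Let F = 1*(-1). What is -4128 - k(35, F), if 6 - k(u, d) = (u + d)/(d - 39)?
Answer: -82697/20 ≈ -4134.9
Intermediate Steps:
F = -1
k(u, d) = 6 - (d + u)/(-39 + d) (k(u, d) = 6 - (u + d)/(d - 39) = 6 - (d + u)/(-39 + d))
-4128 - k(35, F) = -4128 - (-234 - 1*35 + 5*(-1))/(-39 - 1) = -4128 - (-234 - 35 - 5)/(-40) = -4128 - (-1)*(-274)/40 = -4128 - 1*137/20 = -4128 - 137/20 = -82697/20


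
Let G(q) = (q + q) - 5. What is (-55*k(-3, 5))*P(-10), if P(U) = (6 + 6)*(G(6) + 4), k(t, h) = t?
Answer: 21780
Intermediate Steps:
G(q) = -5 + 2*q (G(q) = 2*q - 5 = -5 + 2*q)
P(U) = 132 (P(U) = (6 + 6)*((-5 + 2*6) + 4) = 12*((-5 + 12) + 4) = 12*(7 + 4) = 12*11 = 132)
(-55*k(-3, 5))*P(-10) = -55*(-3)*132 = 165*132 = 21780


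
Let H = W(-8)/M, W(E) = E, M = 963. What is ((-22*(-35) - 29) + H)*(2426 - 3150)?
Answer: -516628300/963 ≈ -5.3648e+5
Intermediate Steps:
H = -8/963 ≈ -0.0083074
((-22*(-35) - 29) + H)*(2426 - 3150) = ((-22*(-35) - 29) - 8/963)*(2426 - 3150) = ((770 - 29) - 8/963)*(-724) = (741 - 8/963)*(-724) = (713575/963)*(-724) = -516628300/963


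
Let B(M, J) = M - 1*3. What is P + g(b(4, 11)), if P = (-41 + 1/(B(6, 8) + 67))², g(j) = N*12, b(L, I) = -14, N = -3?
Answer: 8054761/4900 ≈ 1643.8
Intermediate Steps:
B(M, J) = -3 + M (B(M, J) = M - 3 = -3 + M)
g(j) = -36 (g(j) = -3*12 = -36)
P = 8231161/4900 (P = (-41 + 1/((-3 + 6) + 67))² = (-41 + 1/(3 + 67))² = (-41 + 1/70)² = (-2869/70)² = 8231161/4900 ≈ 1679.8)
P + g(b(4, 11)) = 8231161/4900 - 36 = 8054761/4900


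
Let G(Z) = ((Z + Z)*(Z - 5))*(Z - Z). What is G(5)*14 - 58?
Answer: -58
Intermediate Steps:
G(Z) = 0 (G(Z) = ((2*Z)*(-5 + Z))*0 = (2*Z*(-5 + Z))*0 = 0)
G(5)*14 - 58 = 0*14 - 58 = 0 - 58 = -58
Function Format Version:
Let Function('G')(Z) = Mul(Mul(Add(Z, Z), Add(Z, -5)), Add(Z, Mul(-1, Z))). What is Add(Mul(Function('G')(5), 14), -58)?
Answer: -58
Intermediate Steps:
Function('G')(Z) = 0 (Function('G')(Z) = Mul(Mul(Mul(2, Z), Add(-5, Z)), 0) = Mul(Mul(2, Z, Add(-5, Z)), 0) = 0)
Add(Mul(Function('G')(5), 14), -58) = Add(Mul(0, 14), -58) = Add(0, -58) = -58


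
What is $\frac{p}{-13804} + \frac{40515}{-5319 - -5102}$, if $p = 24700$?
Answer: $- \frac{2880760}{15283} \approx -188.49$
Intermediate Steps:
$\frac{p}{-13804} + \frac{40515}{-5319 - -5102} = \frac{24700}{-13804} + \frac{40515}{-5319 - -5102} = 24700 \left(- \frac{1}{13804}\right) + \frac{40515}{-5319 + 5102} = - \frac{6175}{3451} + \frac{40515}{-217} = - \frac{6175}{3451} + 40515 \left(- \frac{1}{217}\right) = - \frac{6175}{3451} - \frac{40515}{217} = - \frac{2880760}{15283}$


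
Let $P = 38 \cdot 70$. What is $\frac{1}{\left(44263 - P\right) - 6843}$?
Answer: $\frac{1}{34760} \approx 2.8769 \cdot 10^{-5}$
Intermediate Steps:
$P = 2660$
$\frac{1}{\left(44263 - P\right) - 6843} = \frac{1}{\left(44263 - 2660\right) - 6843} = \frac{1}{41603 - 6843} = \frac{1}{34760}$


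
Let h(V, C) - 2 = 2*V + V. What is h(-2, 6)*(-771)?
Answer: 3084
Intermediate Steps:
h(V, C) = 2 + 3*V (h(V, C) = 2 + (2*V + V) = 2 + 3*V)
h(-2, 6)*(-771) = (2 + 3*(-2))*(-771) = (2 - 6)*(-771) = -4*(-771) = 3084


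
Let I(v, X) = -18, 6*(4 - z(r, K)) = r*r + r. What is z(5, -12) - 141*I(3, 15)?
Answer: 2537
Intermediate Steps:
z(r, K) = 4 - r/6 - r²/6 (z(r, K) = 4 - (r*r + r)/6 = 4 - (r² + r)/6 = 4 - (r + r²)/6 = 4 + (-r/6 - r²/6) = 4 - r/6 - r²/6)
z(5, -12) - 141*I(3, 15) = (4 - ⅙*5 - ⅙*5²) - 141*(-18) = (4 - ⅚ - ⅙*25) + 2538 = (4 - ⅚ - 25/6) + 2538 = -1 + 2538 = 2537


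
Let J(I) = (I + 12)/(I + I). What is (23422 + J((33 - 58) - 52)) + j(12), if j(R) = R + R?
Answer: 3610749/154 ≈ 23446.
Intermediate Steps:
j(R) = 2*R
J(I) = (12 + I)/(2*I) (J(I) = (12 + I)/((2*I)) = (12 + I)*(1/(2*I)) = (12 + I)/(2*I))
(23422 + J((33 - 58) - 52)) + j(12) = (23422 + (12 + ((33 - 58) - 52))/(2*((33 - 58) - 52))) + 2*12 = (23422 + (12 + (-25 - 52))/(2*(-25 - 52))) + 24 = (23422 + (½)*(12 - 77)/(-77)) + 24 = (23422 + (½)*(-1/77)*(-65)) + 24 = (23422 + 65/154) + 24 = 3607053/154 + 24 = 3610749/154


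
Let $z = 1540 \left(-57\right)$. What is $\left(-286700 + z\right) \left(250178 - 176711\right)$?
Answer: $-27511922160$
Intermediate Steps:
$z = -87780$
$\left(-286700 + z\right) \left(250178 - 176711\right) = \left(-286700 - 87780\right) \left(250178 - 176711\right) = \left(-374480\right) 73467 = -27511922160$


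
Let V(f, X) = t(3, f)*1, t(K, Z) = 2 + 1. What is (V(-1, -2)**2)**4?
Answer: 6561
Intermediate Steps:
t(K, Z) = 3
V(f, X) = 3 (V(f, X) = 3*1 = 3)
(V(-1, -2)**2)**4 = (3**2)**4 = 9**4 = 6561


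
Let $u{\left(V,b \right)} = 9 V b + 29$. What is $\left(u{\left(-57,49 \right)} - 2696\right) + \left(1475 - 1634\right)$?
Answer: $-27963$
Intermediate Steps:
$u{\left(V,b \right)} = 29 + 9 V b$ ($u{\left(V,b \right)} = 9 V b + 29 = 29 + 9 V b$)
$\left(u{\left(-57,49 \right)} - 2696\right) + \left(1475 - 1634\right) = \left(\left(29 + 9 \left(-57\right) 49\right) - 2696\right) + \left(1475 - 1634\right) = \left(\left(29 - 25137\right) - 2696\right) - 159 = \left(-25108 - 2696\right) - 159 = -27804 - 159 = -27963$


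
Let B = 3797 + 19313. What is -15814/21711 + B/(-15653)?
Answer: -749277752/339842283 ≈ -2.2048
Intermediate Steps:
B = 23110
-15814/21711 + B/(-15653) = -15814/21711 + 23110/(-15653) = -15814*1/21711 + 23110*(-1/15653) = -15814/21711 - 23110/15653 = -749277752/339842283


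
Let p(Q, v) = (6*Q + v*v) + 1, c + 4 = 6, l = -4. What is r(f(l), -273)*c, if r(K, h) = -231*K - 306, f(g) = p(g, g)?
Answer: 2622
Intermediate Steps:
c = 2 (c = -4 + 6 = 2)
p(Q, v) = 1 + v**2 + 6*Q (p(Q, v) = (6*Q + v**2) + 1 = (v**2 + 6*Q) + 1 = 1 + v**2 + 6*Q)
f(g) = 1 + g**2 + 6*g
r(K, h) = -306 - 231*K
r(f(l), -273)*c = (-306 - 231*(1 + (-4)**2 + 6*(-4)))*2 = (-306 - 231*(1 + 16 - 24))*2 = (-306 - 231*(-7))*2 = (-306 + 1617)*2 = 1311*2 = 2622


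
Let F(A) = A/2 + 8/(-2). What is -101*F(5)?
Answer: 303/2 ≈ 151.50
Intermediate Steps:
F(A) = -4 + A/2 (F(A) = A*(½) + 8*(-½) = A/2 - 4 = -4 + A/2)
-101*F(5) = -101*(-4 + (½)*5) = -101*(-4 + 5/2) = -101*(-3/2) = 303/2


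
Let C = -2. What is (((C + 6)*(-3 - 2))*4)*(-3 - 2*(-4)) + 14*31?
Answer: 34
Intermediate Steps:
(((C + 6)*(-3 - 2))*4)*(-3 - 2*(-4)) + 14*31 = (((-2 + 6)*(-3 - 2))*4)*(-3 - 2*(-4)) + 14*31 = ((4*(-5))*4)*(-3 + 8) + 434 = -20*4*5 + 434 = -80*5 + 434 = -400 + 434 = 34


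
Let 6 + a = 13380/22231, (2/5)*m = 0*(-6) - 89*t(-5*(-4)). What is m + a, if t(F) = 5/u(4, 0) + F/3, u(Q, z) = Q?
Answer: -942695669/533544 ≈ -1766.9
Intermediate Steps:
t(F) = 5/4 + F/3
m = -42275/24 (m = 5*(0*(-6) - 89*(5/4 + (-5*(-4))/3))/2 = 5*(0 - 89*(5/4 + (⅓)*20))/2 = 5*(0 - 89*(5/4 + 20/3))/2 = 5*(0 - 89*95/12)/2 = 5*(0 - 8455/12)/2 = (5/2)*(-8455/12) = -42275/24 ≈ -1761.5)
a = -120006/22231 (a = -6 + 13380/22231 = -120006/22231 ≈ -5.3981)
m + a = -42275/24 - 120006/22231 = -942695669/533544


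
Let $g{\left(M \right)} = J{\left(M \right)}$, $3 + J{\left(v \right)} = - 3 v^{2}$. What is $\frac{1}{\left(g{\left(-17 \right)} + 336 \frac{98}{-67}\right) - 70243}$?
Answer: $- \frac{67}{4797499} \approx -1.3966 \cdot 10^{-5}$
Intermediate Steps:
$J{\left(v \right)} = -3 - 3 v^{2}$
$g{\left(M \right)} = -3 - 3 M^{2}$
$\frac{1}{\left(g{\left(-17 \right)} + 336 \frac{98}{-67}\right) - 70243} = \frac{1}{\left(\left(-3 - 3 \left(-17\right)^{2}\right) + 336 \frac{98}{-67}\right) - 70243} = \frac{1}{\left(\left(-3 - 867\right) + 336 \cdot 98 \left(- \frac{1}{67}\right)\right) - 70243} = \frac{1}{\left(\left(-3 - 867\right) + 336 \left(- \frac{98}{67}\right)\right) - 70243} = \frac{1}{\left(-870 - \frac{32928}{67}\right) - 70243} = \frac{1}{- \frac{91218}{67} - 70243} = \frac{1}{- \frac{4797499}{67}} = - \frac{67}{4797499}$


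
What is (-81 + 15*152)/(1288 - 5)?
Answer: 2199/1283 ≈ 1.7140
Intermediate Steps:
(-81 + 15*152)/(1288 - 5) = (-81 + 2280)/1283 = 2199*(1/1283) = 2199/1283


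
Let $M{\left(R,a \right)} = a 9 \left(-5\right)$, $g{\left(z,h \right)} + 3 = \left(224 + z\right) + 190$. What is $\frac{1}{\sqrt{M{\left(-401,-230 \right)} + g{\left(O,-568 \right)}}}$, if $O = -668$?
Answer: $\frac{\sqrt{10093}}{10093} \approx 0.0099538$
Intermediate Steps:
$g{\left(z,h \right)} = 411 + z$ ($g{\left(z,h \right)} = -3 + \left(\left(224 + z\right) + 190\right) = -3 + \left(414 + z\right) = 411 + z$)
$M{\left(R,a \right)} = - 45 a$ ($M{\left(R,a \right)} = 9 a \left(-5\right) = - 45 a$)
$\frac{1}{\sqrt{M{\left(-401,-230 \right)} + g{\left(O,-568 \right)}}} = \frac{1}{\sqrt{\left(-45\right) \left(-230\right) + \left(411 - 668\right)}} = \frac{1}{\sqrt{10350 - 257}} = \frac{1}{\sqrt{10093}} = \frac{\sqrt{10093}}{10093}$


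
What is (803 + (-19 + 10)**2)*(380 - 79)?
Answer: 266084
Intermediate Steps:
(803 + (-19 + 10)**2)*(380 - 79) = (803 + (-9)**2)*301 = (803 + 81)*301 = 884*301 = 266084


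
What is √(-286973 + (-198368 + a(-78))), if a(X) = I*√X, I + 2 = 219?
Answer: √(-485341 + 217*I*√78) ≈ 1.375 + 696.67*I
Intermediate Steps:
I = 217 (I = -2 + 219 = 217)
a(X) = 217*√X
√(-286973 + (-198368 + a(-78))) = √(-286973 + (-198368 + 217*√(-78))) = √(-286973 + (-198368 + 217*(I*√78))) = √(-286973 + (-198368 + 217*I*√78)) = √(-485341 + 217*I*√78)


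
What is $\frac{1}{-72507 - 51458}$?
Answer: $- \frac{1}{123965} \approx -8.0668 \cdot 10^{-6}$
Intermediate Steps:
$\frac{1}{-72507 - 51458} = \frac{1}{-123965} = - \frac{1}{123965}$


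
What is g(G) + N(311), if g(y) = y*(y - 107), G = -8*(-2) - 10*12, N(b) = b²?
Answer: 118665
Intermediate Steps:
G = -104 (G = 16 - 120 = -104)
g(y) = y*(-107 + y)
g(G) + N(311) = -104*(-107 - 104) + 311² = -104*(-211) + 96721 = 21944 + 96721 = 118665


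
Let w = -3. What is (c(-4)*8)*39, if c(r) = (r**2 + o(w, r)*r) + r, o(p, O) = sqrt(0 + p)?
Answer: 3744 - 1248*I*sqrt(3) ≈ 3744.0 - 2161.6*I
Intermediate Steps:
o(p, O) = sqrt(p)
c(r) = r + r**2 + I*r*sqrt(3) (c(r) = (r**2 + sqrt(-3)*r) + r = (r**2 + (I*sqrt(3))*r) + r = (r**2 + I*r*sqrt(3)) + r = r + r**2 + I*r*sqrt(3))
(c(-4)*8)*39 = (-4*(1 - 4 + I*sqrt(3))*8)*39 = (-4*(-3 + I*sqrt(3))*8)*39 = ((12 - 4*I*sqrt(3))*8)*39 = (96 - 32*I*sqrt(3))*39 = 3744 - 1248*I*sqrt(3)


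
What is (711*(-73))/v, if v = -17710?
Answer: 51903/17710 ≈ 2.9307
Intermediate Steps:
(711*(-73))/v = (711*(-73))/(-17710) = -51903*(-1/17710) = 51903/17710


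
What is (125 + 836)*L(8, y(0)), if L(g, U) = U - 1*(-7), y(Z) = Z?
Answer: 6727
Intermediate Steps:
L(g, U) = 7 + U (L(g, U) = U + 7 = 7 + U)
(125 + 836)*L(8, y(0)) = (125 + 836)*(7 + 0) = 961*7 = 6727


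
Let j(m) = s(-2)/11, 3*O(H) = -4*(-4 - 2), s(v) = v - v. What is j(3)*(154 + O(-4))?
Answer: 0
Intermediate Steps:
s(v) = 0
O(H) = 8 (O(H) = (-4*(-4 - 2))/3 = (-4*(-6))/3 = (1/3)*24 = 8)
j(m) = 0 (j(m) = 0/11 = 0*(1/11) = 0)
j(3)*(154 + O(-4)) = 0*(154 + 8) = 0*162 = 0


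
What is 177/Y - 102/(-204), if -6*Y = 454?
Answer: -835/454 ≈ -1.8392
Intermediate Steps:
Y = -227/3 (Y = -1/6*454 = -227/3 ≈ -75.667)
177/Y - 102/(-204) = 177/(-227/3) - 102/(-204) = 177*(-3/227) - 102*(-1/204) = -531/227 + 1/2 = -835/454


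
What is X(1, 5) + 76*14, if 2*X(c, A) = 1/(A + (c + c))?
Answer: 14897/14 ≈ 1064.1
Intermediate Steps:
X(c, A) = 1/(2*(A + 2*c)) (X(c, A) = 1/(2*(A + (c + c))) = 1/(2*(A + 2*c)))
X(1, 5) + 76*14 = 1/(2*(5 + 2*1)) + 76*14 = 1/(2*(5 + 2)) + 1064 = (½)/7 + 1064 = (½)*(⅐) + 1064 = 1/14 + 1064 = 14897/14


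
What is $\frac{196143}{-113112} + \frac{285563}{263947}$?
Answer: $- \frac{6490251455}{9951857688} \approx -0.65216$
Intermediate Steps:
$\frac{196143}{-113112} + \frac{285563}{263947} = 196143 \left(- \frac{1}{113112}\right) + 285563 \cdot \frac{1}{263947} = - \frac{65381}{37704} + \frac{285563}{263947} = - \frac{6490251455}{9951857688}$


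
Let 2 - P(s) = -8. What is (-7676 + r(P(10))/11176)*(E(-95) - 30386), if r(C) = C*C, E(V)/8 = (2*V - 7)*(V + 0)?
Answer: -1279661382573/1397 ≈ -9.1601e+8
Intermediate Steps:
P(s) = 10 (P(s) = 2 - 1*(-8) = 2 + 8 = 10)
E(V) = 8*V*(-7 + 2*V) (E(V) = 8*((2*V - 7)*(V + 0)) = 8*((-7 + 2*V)*V) = 8*(V*(-7 + 2*V)) = 8*V*(-7 + 2*V))
r(C) = C**2
(-7676 + r(P(10))/11176)*(E(-95) - 30386) = (-7676 + 10**2/11176)*(8*(-95)*(-7 + 2*(-95)) - 30386) = (-7676 + 100*(1/11176))*(8*(-95)*(-7 - 190) - 30386) = (-7676 + 25/2794)*(8*(-95)*(-197) - 30386) = -21446719*(149720 - 30386)/2794 = -21446719/2794*119334 = -1279661382573/1397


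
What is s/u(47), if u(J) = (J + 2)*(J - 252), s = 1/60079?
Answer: -1/603493555 ≈ -1.6570e-9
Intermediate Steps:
s = 1/60079 ≈ 1.6645e-5
u(J) = (-252 + J)*(2 + J) (u(J) = (2 + J)*(-252 + J) = (-252 + J)*(2 + J))
s/u(47) = 1/(60079*(-504 + 47**2 - 250*47)) = 1/(60079*(-504 + 2209 - 11750)) = (1/60079)/(-10045) = (1/60079)*(-1/10045) = -1/603493555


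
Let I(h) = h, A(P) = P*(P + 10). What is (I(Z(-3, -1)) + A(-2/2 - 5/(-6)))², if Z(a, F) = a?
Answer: 27889/1296 ≈ 21.519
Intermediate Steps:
A(P) = P*(10 + P)
(I(Z(-3, -1)) + A(-2/2 - 5/(-6)))² = (-3 + (-2/2 - 5/(-6))*(10 + (-2/2 - 5/(-6))))² = (-3 + (-2*½ - 5*(-⅙))*(10 + (-2*½ - 5*(-⅙))))² = (-3 + (-1 + ⅚)*(10 + (-1 + ⅚)))² = (-3 - (10 - ⅙)/6)² = (-3 - ⅙*59/6)² = (-3 - 59/36)² = (-167/36)² = 27889/1296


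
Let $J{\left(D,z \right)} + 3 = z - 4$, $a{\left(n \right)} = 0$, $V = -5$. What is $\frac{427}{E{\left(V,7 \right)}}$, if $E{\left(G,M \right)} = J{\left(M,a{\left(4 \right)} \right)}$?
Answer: $-61$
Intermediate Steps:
$J{\left(D,z \right)} = -7 + z$ ($J{\left(D,z \right)} = -3 + \left(z - 4\right) = -3 + \left(-4 + z\right) = -7 + z$)
$E{\left(G,M \right)} = -7$ ($E{\left(G,M \right)} = -7 + 0 = -7$)
$\frac{427}{E{\left(V,7 \right)}} = \frac{427}{-7} = 427 \left(- \frac{1}{7}\right) = -61$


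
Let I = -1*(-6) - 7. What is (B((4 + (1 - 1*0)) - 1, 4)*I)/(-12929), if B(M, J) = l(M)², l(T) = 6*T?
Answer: 576/12929 ≈ 0.044551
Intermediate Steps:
B(M, J) = 36*M² (B(M, J) = (6*M)² = 36*M²)
I = -1 (I = 6 - 7 = -1)
(B((4 + (1 - 1*0)) - 1, 4)*I)/(-12929) = ((36*((4 + (1 - 1*0)) - 1)²)*(-1))/(-12929) = ((36*((4 + (1 + 0)) - 1)²)*(-1))*(-1/12929) = ((36*((4 + 1) - 1)²)*(-1))*(-1/12929) = ((36*(5 - 1)²)*(-1))*(-1/12929) = ((36*4²)*(-1))*(-1/12929) = ((36*16)*(-1))*(-1/12929) = (576*(-1))*(-1/12929) = -576*(-1/12929) = 576/12929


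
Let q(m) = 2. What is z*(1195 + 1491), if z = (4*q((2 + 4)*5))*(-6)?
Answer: -128928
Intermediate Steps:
z = -48 (z = (4*2)*(-6) = 8*(-6) = -48)
z*(1195 + 1491) = -48*(1195 + 1491) = -48*2686 = -128928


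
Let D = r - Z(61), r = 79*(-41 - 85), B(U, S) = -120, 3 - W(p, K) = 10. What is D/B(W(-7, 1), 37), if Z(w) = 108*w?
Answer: 2757/20 ≈ 137.85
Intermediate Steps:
W(p, K) = -7 (W(p, K) = 3 - 1*10 = 3 - 10 = -7)
r = -9954 (r = 79*(-126) = -9954)
D = -16542 (D = -9954 - 108*61 = -9954 - 1*6588 = -9954 - 6588 = -16542)
D/B(W(-7, 1), 37) = -16542/(-120) = -16542*(-1/120) = 2757/20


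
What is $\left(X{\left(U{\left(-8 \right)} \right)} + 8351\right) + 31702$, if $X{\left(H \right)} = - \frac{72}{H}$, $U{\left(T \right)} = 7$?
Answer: $\frac{280299}{7} \approx 40043.0$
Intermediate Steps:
$\left(X{\left(U{\left(-8 \right)} \right)} + 8351\right) + 31702 = \left(- \frac{72}{7} + 8351\right) + 31702 = \frac{58385}{7} + 31702 = \frac{280299}{7}$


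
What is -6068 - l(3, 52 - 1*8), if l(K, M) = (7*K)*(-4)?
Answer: -5984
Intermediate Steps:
l(K, M) = -28*K
-6068 - l(3, 52 - 1*8) = -6068 - (-28)*3 = -6068 - 1*(-84) = -6068 + 84 = -5984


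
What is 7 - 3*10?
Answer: -23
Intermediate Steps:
7 - 3*10 = 7 - 30 = -23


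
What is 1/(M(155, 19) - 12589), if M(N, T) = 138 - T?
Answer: -1/12470 ≈ -8.0192e-5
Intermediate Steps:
1/(M(155, 19) - 12589) = 1/((138 - 1*19) - 12589) = 1/((138 - 19) - 12589) = 1/(119 - 12589) = 1/(-12470) = -1/12470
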